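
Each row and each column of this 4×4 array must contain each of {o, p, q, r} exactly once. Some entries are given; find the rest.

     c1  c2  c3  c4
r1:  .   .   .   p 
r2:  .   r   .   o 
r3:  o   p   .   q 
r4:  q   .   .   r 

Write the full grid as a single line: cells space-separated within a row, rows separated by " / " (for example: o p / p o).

r q o p / p r q o / o p r q / q o p r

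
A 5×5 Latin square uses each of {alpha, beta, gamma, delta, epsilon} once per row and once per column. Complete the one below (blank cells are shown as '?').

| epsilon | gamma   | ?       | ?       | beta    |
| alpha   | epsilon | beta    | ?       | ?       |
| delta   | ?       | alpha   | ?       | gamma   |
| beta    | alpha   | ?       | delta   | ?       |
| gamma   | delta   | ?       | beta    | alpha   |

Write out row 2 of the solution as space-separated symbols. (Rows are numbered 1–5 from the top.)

alpha epsilon beta gamma delta

Cell (r1,c3): row 1 has {beta,gamma,epsilon}; column 3 has {alpha,beta} → delta.
Cell (r1,c4): row 1 has {beta,gamma,delta,epsilon}; column 4 has {beta,delta} → alpha.
Cell (r2,c4): row 2 has {alpha,beta,epsilon}; column 4 has {alpha,beta,delta} → gamma.
Cell (r2,c5): row 2 has {alpha,beta,gamma,epsilon}; column 5 has {alpha,beta,gamma} → delta.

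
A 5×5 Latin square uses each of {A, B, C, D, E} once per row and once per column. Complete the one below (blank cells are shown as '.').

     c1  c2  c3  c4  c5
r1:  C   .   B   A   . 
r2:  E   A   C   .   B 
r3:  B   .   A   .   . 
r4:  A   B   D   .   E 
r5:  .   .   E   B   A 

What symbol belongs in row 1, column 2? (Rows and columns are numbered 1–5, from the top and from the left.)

E

At row 1, column 5: row 1 has {A,B,C}; column 5 has {A,B,E}; that leaves D.
At row 2, column 4: row 2 has {A,B,C,E}; column 4 has {A,B}; that leaves D.
At row 3, column 5: row 3 has {A,B}; column 5 has {A,B,D,E}; that leaves C.
At row 4, column 4: row 4 has {A,B,D,E}; column 4 has {A,B,D}; that leaves C.
At row 5, column 1: row 5 has {A,B,E}; column 1 has {A,B,C,E}; that leaves D.
At row 5, column 2: row 5 has {A,B,D,E}; column 2 has {A,B}; that leaves C.
At row 1, column 2: row 1 has {A,B,C,D}; column 2 has {A,B,C}; that leaves E.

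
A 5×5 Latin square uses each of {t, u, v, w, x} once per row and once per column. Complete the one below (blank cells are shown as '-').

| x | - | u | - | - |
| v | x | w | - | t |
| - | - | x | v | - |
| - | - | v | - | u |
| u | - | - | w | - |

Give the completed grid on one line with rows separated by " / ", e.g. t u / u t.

x w u t v / v x w u t / t u x v w / w t v x u / u v t w x

row 1 has {u,x}; column 4 has {v,w} — only t is left for (r1,c4).
row 2 has {t,v,w,x}; column 4 has {t,v,w} — only u is left for (r2,c4).
row 3 has {v,x}; column 5 has {t,u} — only w is left for (r3,c5).
row 4 has {u,v}; column 4 has {t,u,v,w} — only x is left for (r4,c4).
row 5 has {u,w}; column 3 has {u,v,w,x} — only t is left for (r5,c3).
row 1 has {t,u,x}; column 5 has {t,u,w} — only v is left for (r1,c5).
row 3 has {v,w,x}; column 1 has {u,v,x} — only t is left for (r3,c1).
row 3 has {t,v,w,x}; column 2 has {x} — only u is left for (r3,c2).
row 4 has {u,v,x}; column 1 has {t,u,v,x} — only w is left for (r4,c1).
row 4 has {u,v,w,x}; column 2 has {u,x} — only t is left for (r4,c2).
row 5 has {t,u,w}; column 2 has {t,u,x} — only v is left for (r5,c2).
row 5 has {t,u,v,w}; column 5 has {t,u,v,w} — only x is left for (r5,c5).
row 1 has {t,u,v,x}; column 2 has {t,u,v,x} — only w is left for (r1,c2).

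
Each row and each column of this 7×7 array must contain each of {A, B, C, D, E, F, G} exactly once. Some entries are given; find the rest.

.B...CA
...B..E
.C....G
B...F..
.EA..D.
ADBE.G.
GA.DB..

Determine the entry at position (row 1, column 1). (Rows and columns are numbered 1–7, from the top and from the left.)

D

At row 4, column 2: row 4 has {B,F}; column 2 has {A,B,C,D,E}; that leaves G.
At row 6, column 5: row 6 has {A,B,D,E,G}; column 5 has {B,F}; that leaves C.
At row 6, column 7: row 6 has {A,B,C,D,E,G}; column 7 has {A,E,G}; that leaves F.
At row 7, column 7: row 7 has {A,B,D,G}; column 7 has {A,E,F,G}; that leaves C.
At row 2, column 2: row 2 has {B,E}; column 2 has {A,B,C,D,E,G}; that leaves F.
At row 2, column 6: row 2 has {B,E,F}; column 6 has {C,D,G}; that leaves A.
At row 4, column 6: row 4 has {B,F,G}; column 6 has {A,C,D,G}; that leaves E.
At row 4, column 7: row 4 has {B,E,F,G}; column 7 has {A,C,E,F,G}; that leaves D.
At row 5, column 5: row 5 has {A,D,E}; column 5 has {B,C,F}; that leaves G.
At row 5, column 7: row 5 has {A,D,E,G}; column 7 has {A,C,D,E,F,G}; that leaves B.
At row 7, column 6: row 7 has {A,B,C,D,G}; column 6 has {A,C,D,E,G}; that leaves F.
At row 2, column 5: row 2 has {A,B,E,F}; column 5 has {B,C,F,G}; that leaves D.
At row 3, column 6: row 3 has {C,G}; column 6 has {A,C,D,E,F,G}; that leaves B.
At row 4, column 3: row 4 has {B,D,E,F,G}; column 3 has {A,B}; that leaves C.
At row 4, column 4: row 4 has {B,C,D,E,F,G}; column 4 has {B,D,E}; that leaves A.
At row 7, column 3: row 7 has {A,B,C,D,F,G}; column 3 has {A,B,C}; that leaves E.
At row 1, column 5: row 1 has {A,B,C}; column 5 has {B,C,D,F,G}; that leaves E.
At row 2, column 1: row 2 has {A,B,D,E,F}; column 1 has {A,B,G}; that leaves C.
At row 2, column 3: row 2 has {A,B,C,D,E,F}; column 3 has {A,B,C,E}; that leaves G.
At row 3, column 4: row 3 has {B,C,G}; column 4 has {A,B,D,E}; that leaves F.
At row 3, column 5: row 3 has {B,C,F,G}; column 5 has {B,C,D,E,F,G}; that leaves A.
At row 5, column 1: row 5 has {A,B,D,E,G}; column 1 has {A,B,C,G}; that leaves F.
At row 5, column 4: row 5 has {A,B,D,E,F,G}; column 4 has {A,B,D,E,F}; that leaves C.
At row 1, column 1: row 1 has {A,B,C,E}; column 1 has {A,B,C,F,G}; that leaves D.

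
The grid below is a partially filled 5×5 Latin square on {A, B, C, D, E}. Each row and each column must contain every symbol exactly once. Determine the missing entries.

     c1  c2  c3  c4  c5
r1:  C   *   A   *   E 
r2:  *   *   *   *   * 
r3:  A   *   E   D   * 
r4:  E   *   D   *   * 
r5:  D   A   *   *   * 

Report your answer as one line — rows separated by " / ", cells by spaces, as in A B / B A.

C D A B E / B E C A D / A C E D B / E B D C A / D A B E C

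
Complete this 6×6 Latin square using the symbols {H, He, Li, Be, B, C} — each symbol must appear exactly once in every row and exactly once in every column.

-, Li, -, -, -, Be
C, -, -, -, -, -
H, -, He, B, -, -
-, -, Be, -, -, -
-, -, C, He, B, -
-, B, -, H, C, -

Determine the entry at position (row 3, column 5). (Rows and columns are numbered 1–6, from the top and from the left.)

Be

Cell (r1,c4): row 1 has {Li,Be}; column 4 has {H,He,B} → C.
Cell (r4,c4): row 4 has {Be}; column 4 has {H,He,B,C} → Li.
Cell (r6,c3): row 6 has {H,B,C}; column 3 has {He,Be,C} → Li.
Cell (r6,c6): row 6 has {H,Li,B,C}; column 6 has {Be} → He.
Cell (r2,c4): row 2 has {C}; column 4 has {H,He,Li,B,C} → Be.
Cell (r6,c1): row 6 has {H,He,Li,B,C}; column 1 has {H,C} → Be.
Cell (r5,c1): row 5 has {He,B,C}; column 1 has {H,Be,C} → Li.
Cell (r5,c6): row 5 has {He,Li,B,C}; column 6 has {He,Be} → H.
Cell (r5,c2): row 5 has {H,He,Li,B,C}; column 2 has {Li,B} → Be.
Cell (r3,c2): row 3 has {H,He,B}; column 2 has {Li,Be,B} → C.
Cell (r3,c6): row 3 has {H,He,B,C}; column 6 has {H,He,Be} → Li.
Cell (r2,c6): row 2 has {Be,C}; column 6 has {H,He,Li,Be} → B.
Cell (r3,c5): row 3 has {H,He,Li,B,C}; column 5 has {B,C} → Be.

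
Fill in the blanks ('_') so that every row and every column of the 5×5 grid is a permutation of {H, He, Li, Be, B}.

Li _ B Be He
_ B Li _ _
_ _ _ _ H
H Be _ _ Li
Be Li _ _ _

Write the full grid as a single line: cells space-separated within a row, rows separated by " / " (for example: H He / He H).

row 1 has {He,Li,Be,B}; column 2 has {Li,Be,B} — only H is left for (r1,c2).
row 2 has {Li,B}; column 1 has {H,Li,Be} — only He is left for (r2,c1).
row 2 has {He,Li,B}; column 4 has {Be} — only H is left for (r2,c4).
row 2 has {H,He,Li,B}; column 5 has {H,He,Li} — only Be is left for (r2,c5).
row 3 has {H}; column 1 has {H,He,Li,Be} — only B is left for (r3,c1).
row 3 has {H,B}; column 2 has {H,Li,Be,B} — only He is left for (r3,c2).
row 3 has {H,He,B}; column 3 has {Li,B} — only Be is left for (r3,c3).
row 3 has {H,He,Be,B}; column 4 has {H,Be} — only Li is left for (r3,c4).
row 4 has {H,Li,Be}; column 3 has {Li,Be,B} — only He is left for (r4,c3).
row 4 has {H,He,Li,Be}; column 4 has {H,Li,Be} — only B is left for (r4,c4).
row 5 has {Li,Be}; column 3 has {He,Li,Be,B} — only H is left for (r5,c3).
row 5 has {H,Li,Be}; column 4 has {H,Li,Be,B} — only He is left for (r5,c4).
row 5 has {H,He,Li,Be}; column 5 has {H,He,Li,Be} — only B is left for (r5,c5).

Li H B Be He / He B Li H Be / B He Be Li H / H Be He B Li / Be Li H He B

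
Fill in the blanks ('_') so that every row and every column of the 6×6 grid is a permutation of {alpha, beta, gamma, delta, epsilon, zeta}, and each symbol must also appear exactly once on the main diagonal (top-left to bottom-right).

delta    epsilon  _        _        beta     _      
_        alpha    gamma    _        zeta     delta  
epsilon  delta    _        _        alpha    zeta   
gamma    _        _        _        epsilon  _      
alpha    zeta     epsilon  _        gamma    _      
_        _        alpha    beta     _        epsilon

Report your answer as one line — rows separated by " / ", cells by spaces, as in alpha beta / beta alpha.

delta epsilon zeta alpha beta gamma / beta alpha gamma epsilon zeta delta / epsilon delta beta gamma alpha zeta / gamma beta delta zeta epsilon alpha / alpha zeta epsilon delta gamma beta / zeta gamma alpha beta delta epsilon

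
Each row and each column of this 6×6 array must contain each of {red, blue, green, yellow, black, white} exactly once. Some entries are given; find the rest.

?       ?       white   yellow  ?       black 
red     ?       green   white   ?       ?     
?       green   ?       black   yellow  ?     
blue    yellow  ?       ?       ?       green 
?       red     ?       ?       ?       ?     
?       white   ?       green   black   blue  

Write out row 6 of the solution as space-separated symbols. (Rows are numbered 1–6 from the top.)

(r1,c1) = green
(r1,c2) = blue
(r1,c5) = red
(r2,c2) = black
(r2,c5) = blue
(r2,c6) = yellow
(r3,c1) = white
(r3,c6) = red
(r4,c4) = red
(r4,c5) = white
(r5,c4) = blue
(r5,c5) = green
(r5,c6) = white
(r6,c1) = yellow
(r6,c3) = red

yellow white red green black blue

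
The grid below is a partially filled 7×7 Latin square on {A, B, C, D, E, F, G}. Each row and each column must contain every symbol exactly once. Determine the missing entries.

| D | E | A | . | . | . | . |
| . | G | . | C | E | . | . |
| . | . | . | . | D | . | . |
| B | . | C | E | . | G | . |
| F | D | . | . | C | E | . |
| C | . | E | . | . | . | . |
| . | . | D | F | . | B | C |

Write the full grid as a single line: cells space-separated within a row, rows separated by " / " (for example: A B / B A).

Cell (r2,c1): row 2 has {C,E,G}; column 1 has {B,C,D,F} → A.
Cell (r7,c2): row 7 has {B,C,D,F}; column 2 has {D,E,G} → A.
Cell (r7,c5): row 7 has {A,B,C,D,F}; column 5 has {C,D,E} → G.
Cell (r4,c2): row 4 has {B,C,E,G}; column 2 has {A,D,E,G} → F.
Cell (r4,c5): row 4 has {B,C,E,F,G}; column 5 has {C,D,E,G} → A.
Cell (r4,c7): row 4 has {A,B,C,E,F,G}; column 7 has {C} → D.
Cell (r6,c2): row 6 has {C,E}; column 2 has {A,D,E,F,G} → B.
Cell (r6,c5): row 6 has {B,C,E}; column 5 has {A,C,D,E,G} → F.
Cell (r7,c1): row 7 has {A,B,C,D,F,G}; column 1 has {A,B,C,D,F} → E.
Cell (r1,c5): row 1 has {A,D,E}; column 5 has {A,C,D,E,F,G} → B.
Cell (r3,c1): row 3 has {D}; column 1 has {A,B,C,D,E,F} → G.
Cell (r3,c2): row 3 has {D,G}; column 2 has {A,B,D,E,F,G} → C.
Cell (r1,c4): row 1 has {A,B,D,E}; column 4 has {C,E,F} → G.
Cell (r1,c7): row 1 has {A,B,D,E,G}; column 7 has {C,D} → F.
Cell (r2,c7): row 2 has {A,C,E,G}; column 7 has {C,D,F} → B.
Cell (r1,c6): row 1 has {A,B,D,E,F,G}; column 6 has {B,E,G} → C.
Cell (r2,c3): row 2 has {A,B,C,E,G}; column 3 has {A,C,D,E} → F.
Cell (r2,c6): row 2 has {A,B,C,E,F,G}; column 6 has {B,C,E,G} → D.
Cell (r3,c3): row 3 has {C,D,G}; column 3 has {A,C,D,E,F} → B.
Cell (r3,c4): row 3 has {B,C,D,G}; column 4 has {C,E,F,G} → A.
Cell (r3,c6): row 3 has {A,B,C,D,G}; column 6 has {B,C,D,E,G} → F.
Cell (r3,c7): row 3 has {A,B,C,D,F,G}; column 7 has {B,C,D,F} → E.
Cell (r5,c3): row 5 has {C,D,E,F}; column 3 has {A,B,C,D,E,F} → G.
Cell (r5,c4): row 5 has {C,D,E,F,G}; column 4 has {A,C,E,F,G} → B.
Cell (r5,c7): row 5 has {B,C,D,E,F,G}; column 7 has {B,C,D,E,F} → A.
Cell (r6,c4): row 6 has {B,C,E,F}; column 4 has {A,B,C,E,F,G} → D.
Cell (r6,c6): row 6 has {B,C,D,E,F}; column 6 has {B,C,D,E,F,G} → A.
Cell (r6,c7): row 6 has {A,B,C,D,E,F}; column 7 has {A,B,C,D,E,F} → G.

D E A G B C F / A G F C E D B / G C B A D F E / B F C E A G D / F D G B C E A / C B E D F A G / E A D F G B C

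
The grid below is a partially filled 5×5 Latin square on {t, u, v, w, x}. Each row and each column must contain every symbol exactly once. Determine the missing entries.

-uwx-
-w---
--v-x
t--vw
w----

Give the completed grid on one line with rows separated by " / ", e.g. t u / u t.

v u w x t / x w t u v / u t v w x / t x u v w / w v x t u

Cell (r1,c1): row 1 has {u,w,x}; column 1 has {t,w} → v.
Cell (r1,c5): row 1 has {u,v,w,x}; column 5 has {w,x} → t.
Cell (r3,c1): row 3 has {v,x}; column 1 has {t,v,w} → u.
Cell (r3,c2): row 3 has {u,v,x}; column 2 has {u,w} → t.
Cell (r3,c4): row 3 has {t,u,v,x}; column 4 has {v,x} → w.
Cell (r4,c2): row 4 has {t,v,w}; column 2 has {t,u,w} → x.
Cell (r4,c3): row 4 has {t,v,w,x}; column 3 has {v,w} → u.
Cell (r5,c2): row 5 has {w}; column 2 has {t,u,w,x} → v.
Cell (r5,c5): row 5 has {v,w}; column 5 has {t,w,x} → u.
Cell (r2,c1): row 2 has {w}; column 1 has {t,u,v,w} → x.
Cell (r2,c3): row 2 has {w,x}; column 3 has {u,v,w} → t.
Cell (r2,c4): row 2 has {t,w,x}; column 4 has {v,w,x} → u.
Cell (r2,c5): row 2 has {t,u,w,x}; column 5 has {t,u,w,x} → v.
Cell (r5,c3): row 5 has {u,v,w}; column 3 has {t,u,v,w} → x.
Cell (r5,c4): row 5 has {u,v,w,x}; column 4 has {u,v,w,x} → t.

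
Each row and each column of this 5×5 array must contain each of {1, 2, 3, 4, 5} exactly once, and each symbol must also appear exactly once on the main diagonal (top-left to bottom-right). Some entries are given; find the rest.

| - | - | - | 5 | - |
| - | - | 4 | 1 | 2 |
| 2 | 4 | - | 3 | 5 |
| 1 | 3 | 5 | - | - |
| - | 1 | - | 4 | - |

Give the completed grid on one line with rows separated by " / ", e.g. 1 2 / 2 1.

4 2 3 5 1 / 3 5 4 1 2 / 2 4 1 3 5 / 1 3 5 2 4 / 5 1 2 4 3

(r1,c2): row 1 has {5}; column 2 has {1,3,4}, so it must be 2.
(r2,c2): row 2 has {1,2,4}; column 2 has {1,2,3,4}; the diagonal is empty so far, so it must be 5.
(r3,c3): row 3 has {2,3,4,5}; column 3 has {4,5}; the diagonal has {5}, so it must be 1.
(r4,c4): row 4 has {1,3,5}; column 4 has {1,3,4,5}; the diagonal has {1,5}, so it must be 2.
(r4,c5): row 4 has {1,2,3,5}; column 5 has {2,5}, so it must be 4.
(r5,c5): row 5 has {1,4}; column 5 has {2,4,5}; the diagonal has {1,2,5}, so it must be 3.
(r1,c1): row 1 has {2,5}; column 1 has {1,2}; the diagonal has {1,2,3,5}, so it must be 4.
(r1,c3): row 1 has {2,4,5}; column 3 has {1,4,5}, so it must be 3.
(r1,c5): row 1 has {2,3,4,5}; column 5 has {2,3,4,5}, so it must be 1.
(r2,c1): row 2 has {1,2,4,5}; column 1 has {1,2,4}, so it must be 3.
(r5,c1): row 5 has {1,3,4}; column 1 has {1,2,3,4}, so it must be 5.
(r5,c3): row 5 has {1,3,4,5}; column 3 has {1,3,4,5}, so it must be 2.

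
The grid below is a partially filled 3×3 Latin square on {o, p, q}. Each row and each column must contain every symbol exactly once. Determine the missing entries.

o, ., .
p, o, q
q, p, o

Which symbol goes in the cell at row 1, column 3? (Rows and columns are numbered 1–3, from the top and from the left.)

p

(r1,c2) = q
(r1,c3) = p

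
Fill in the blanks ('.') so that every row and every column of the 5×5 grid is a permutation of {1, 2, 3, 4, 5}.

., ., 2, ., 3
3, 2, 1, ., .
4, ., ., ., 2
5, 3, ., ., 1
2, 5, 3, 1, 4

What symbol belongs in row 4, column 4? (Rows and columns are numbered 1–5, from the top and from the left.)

At row 1, column 1: row 1 has {2,3}; column 1 has {2,3,4,5}; that leaves 1.
At row 1, column 2: row 1 has {1,2,3}; column 2 has {2,3,5}; that leaves 4.
At row 1, column 4: row 1 has {1,2,3,4}; column 4 has {1}; that leaves 5.
At row 2, column 4: row 2 has {1,2,3}; column 4 has {1,5}; that leaves 4.
At row 2, column 5: row 2 has {1,2,3,4}; column 5 has {1,2,3,4}; that leaves 5.
At row 3, column 2: row 3 has {2,4}; column 2 has {2,3,4,5}; that leaves 1.
At row 3, column 3: row 3 has {1,2,4}; column 3 has {1,2,3}; that leaves 5.
At row 3, column 4: row 3 has {1,2,4,5}; column 4 has {1,4,5}; that leaves 3.
At row 4, column 3: row 4 has {1,3,5}; column 3 has {1,2,3,5}; that leaves 4.
At row 4, column 4: row 4 has {1,3,4,5}; column 4 has {1,3,4,5}; that leaves 2.

2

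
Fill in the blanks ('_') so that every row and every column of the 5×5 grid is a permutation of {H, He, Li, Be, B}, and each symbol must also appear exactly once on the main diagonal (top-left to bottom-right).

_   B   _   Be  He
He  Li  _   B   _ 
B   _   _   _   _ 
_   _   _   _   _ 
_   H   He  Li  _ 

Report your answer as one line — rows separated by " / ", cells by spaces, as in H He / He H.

H B Li Be He / He Li H B Be / B He Be H Li / Li Be B He H / Be H He Li B

(r1,c1) = H
(r1,c3) = Li
(r3,c3) = Be
(r4,c4) = He
(r5,c1) = Be
(r5,c5) = B
(r2,c3) = H
(r2,c5) = Be
(r3,c2) = He
(r3,c4) = H
(r3,c5) = Li
(r4,c1) = Li
(r4,c2) = Be
(r4,c3) = B
(r4,c5) = H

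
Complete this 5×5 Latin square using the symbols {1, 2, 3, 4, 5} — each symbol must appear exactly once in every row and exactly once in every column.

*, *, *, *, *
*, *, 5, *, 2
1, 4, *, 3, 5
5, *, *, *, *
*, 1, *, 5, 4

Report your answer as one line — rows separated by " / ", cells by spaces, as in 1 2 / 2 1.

3 5 4 2 1 / 4 3 5 1 2 / 1 4 2 3 5 / 5 2 1 4 3 / 2 1 3 5 4

(r2,c2) = 3
(r3,c3) = 2
(r4,c2) = 2
(r5,c3) = 3
(r1,c2) = 5
(r2,c1) = 4
(r2,c4) = 1
(r4,c4) = 4
(r5,c1) = 2
(r1,c1) = 3
(r1,c4) = 2
(r1,c5) = 1
(r4,c3) = 1
(r4,c5) = 3
(r1,c3) = 4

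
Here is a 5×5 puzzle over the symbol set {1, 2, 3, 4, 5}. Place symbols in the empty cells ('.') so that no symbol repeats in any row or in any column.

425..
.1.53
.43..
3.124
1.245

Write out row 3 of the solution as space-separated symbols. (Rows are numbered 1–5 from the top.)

Cell (r1,c5): row 1 has {2,4,5}; column 5 has {3,4,5} → 1.
Cell (r2,c1): row 2 has {1,3,5}; column 1 has {1,3,4} → 2.
Cell (r2,c3): row 2 has {1,2,3,5}; column 3 has {1,2,3,5} → 4.
Cell (r3,c1): row 3 has {3,4}; column 1 has {1,2,3,4} → 5.
Cell (r3,c4): row 3 has {3,4,5}; column 4 has {2,4,5} → 1.
Cell (r3,c5): row 3 has {1,3,4,5}; column 5 has {1,3,4,5} → 2.

5 4 3 1 2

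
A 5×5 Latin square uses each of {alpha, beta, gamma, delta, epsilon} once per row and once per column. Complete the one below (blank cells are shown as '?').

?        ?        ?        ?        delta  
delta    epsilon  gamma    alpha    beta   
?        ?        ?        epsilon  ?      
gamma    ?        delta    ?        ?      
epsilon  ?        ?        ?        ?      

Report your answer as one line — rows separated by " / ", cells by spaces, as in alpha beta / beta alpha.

alpha beta epsilon gamma delta / delta epsilon gamma alpha beta / beta delta alpha epsilon gamma / gamma alpha delta beta epsilon / epsilon gamma beta delta alpha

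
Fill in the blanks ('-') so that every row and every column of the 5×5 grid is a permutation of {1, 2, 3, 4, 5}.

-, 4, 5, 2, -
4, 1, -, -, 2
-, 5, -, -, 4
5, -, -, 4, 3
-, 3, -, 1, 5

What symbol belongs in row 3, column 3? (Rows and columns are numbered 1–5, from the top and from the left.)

2

At row 1, column 5: row 1 has {2,4,5}; column 5 has {2,3,4,5}; that leaves 1.
At row 2, column 3: row 2 has {1,2,4}; column 3 has {5}; that leaves 3.
At row 2, column 4: row 2 has {1,2,3,4}; column 4 has {1,2,4}; that leaves 5.
At row 3, column 4: row 3 has {4,5}; column 4 has {1,2,4,5}; that leaves 3.
At row 4, column 2: row 4 has {3,4,5}; column 2 has {1,3,4,5}; that leaves 2.
At row 4, column 3: row 4 has {2,3,4,5}; column 3 has {3,5}; that leaves 1.
At row 5, column 1: row 5 has {1,3,5}; column 1 has {4,5}; that leaves 2.
At row 5, column 3: row 5 has {1,2,3,5}; column 3 has {1,3,5}; that leaves 4.
At row 1, column 1: row 1 has {1,2,4,5}; column 1 has {2,4,5}; that leaves 3.
At row 3, column 1: row 3 has {3,4,5}; column 1 has {2,3,4,5}; that leaves 1.
At row 3, column 3: row 3 has {1,3,4,5}; column 3 has {1,3,4,5}; that leaves 2.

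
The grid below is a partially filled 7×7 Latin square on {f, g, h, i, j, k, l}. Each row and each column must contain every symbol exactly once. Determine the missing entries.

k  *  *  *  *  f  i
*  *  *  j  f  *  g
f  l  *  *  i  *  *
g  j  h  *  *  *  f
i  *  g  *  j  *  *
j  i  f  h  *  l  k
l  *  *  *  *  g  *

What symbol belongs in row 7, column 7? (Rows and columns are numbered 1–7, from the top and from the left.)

j

(r2,c1) = h
(r2,c2) = k
(r2,c6) = i
(r4,c6) = k
(r5,c6) = h
(r5,c7) = l
(r6,c5) = g
(r2,c3) = l
(r3,c6) = j
(r3,c7) = h
(r4,c5) = l
(r5,c2) = f
(r5,c4) = k
(r7,c2) = h
(r7,c5) = k
(r7,c7) = j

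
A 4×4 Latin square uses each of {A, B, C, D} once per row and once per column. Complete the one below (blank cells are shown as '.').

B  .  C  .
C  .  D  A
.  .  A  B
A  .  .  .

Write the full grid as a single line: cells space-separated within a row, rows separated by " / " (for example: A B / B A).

B A C D / C B D A / D C A B / A D B C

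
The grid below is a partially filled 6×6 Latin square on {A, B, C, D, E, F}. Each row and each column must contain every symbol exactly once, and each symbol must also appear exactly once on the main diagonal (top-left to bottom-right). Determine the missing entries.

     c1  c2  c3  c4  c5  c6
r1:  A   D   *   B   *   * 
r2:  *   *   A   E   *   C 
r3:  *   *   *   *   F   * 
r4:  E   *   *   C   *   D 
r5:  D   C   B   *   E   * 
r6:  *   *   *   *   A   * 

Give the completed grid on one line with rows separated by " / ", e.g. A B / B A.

(r1,c5) = C
(r3,c3) = D
(r3,c4) = A
(r4,c3) = F
(r4,c5) = B
(r5,c4) = F
(r5,c6) = A
(r6,c4) = D
(r1,c3) = E
(r1,c6) = F
(r2,c5) = D
(r4,c2) = A
(r6,c3) = C
(r6,c6) = B
(r2,c2) = F
(r3,c6) = E
(r6,c1) = F
(r6,c2) = E
(r2,c1) = B
(r3,c1) = C
(r3,c2) = B

A D E B C F / B F A E D C / C B D A F E / E A F C B D / D C B F E A / F E C D A B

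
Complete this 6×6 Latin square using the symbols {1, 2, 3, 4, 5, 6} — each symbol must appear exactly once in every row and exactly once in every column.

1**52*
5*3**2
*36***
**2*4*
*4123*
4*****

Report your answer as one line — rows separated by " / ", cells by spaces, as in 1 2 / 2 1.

1 6 4 5 2 3 / 5 1 3 4 6 2 / 2 3 6 1 5 4 / 3 5 2 6 4 1 / 6 4 1 2 3 5 / 4 2 5 3 1 6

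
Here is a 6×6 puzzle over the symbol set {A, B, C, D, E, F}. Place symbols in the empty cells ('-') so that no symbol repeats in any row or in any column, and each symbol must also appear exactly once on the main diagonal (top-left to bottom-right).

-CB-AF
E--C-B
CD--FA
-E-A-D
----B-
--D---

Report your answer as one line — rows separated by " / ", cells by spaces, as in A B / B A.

D C B E A F / E F A C D B / C D E B F A / B E F A C D / F A C D B E / A B D F E C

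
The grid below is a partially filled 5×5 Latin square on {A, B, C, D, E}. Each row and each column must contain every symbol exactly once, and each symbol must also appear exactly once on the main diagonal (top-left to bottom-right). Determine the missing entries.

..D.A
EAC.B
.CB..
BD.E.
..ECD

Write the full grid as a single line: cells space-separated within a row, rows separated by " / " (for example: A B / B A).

C E D B A / E A C D B / D C B A E / B D A E C / A B E C D

At row 1, column 1: row 1 has {A,D}; column 1 has {B,E}; the diagonal has {A,B,D,E}; that leaves C.
At row 1, column 4: row 1 has {A,C,D}; column 4 has {C,E}; that leaves B.
At row 2, column 4: row 2 has {A,B,C,E}; column 4 has {B,C,E}; that leaves D.
At row 3, column 4: row 3 has {B,C}; column 4 has {B,C,D,E}; that leaves A.
At row 3, column 5: row 3 has {A,B,C}; column 5 has {A,B,D}; that leaves E.
At row 4, column 3: row 4 has {B,D,E}; column 3 has {B,C,D,E}; that leaves A.
At row 4, column 5: row 4 has {A,B,D,E}; column 5 has {A,B,D,E}; that leaves C.
At row 5, column 1: row 5 has {C,D,E}; column 1 has {B,C,E}; that leaves A.
At row 5, column 2: row 5 has {A,C,D,E}; column 2 has {A,C,D}; that leaves B.
At row 1, column 2: row 1 has {A,B,C,D}; column 2 has {A,B,C,D}; that leaves E.
At row 3, column 1: row 3 has {A,B,C,E}; column 1 has {A,B,C,E}; that leaves D.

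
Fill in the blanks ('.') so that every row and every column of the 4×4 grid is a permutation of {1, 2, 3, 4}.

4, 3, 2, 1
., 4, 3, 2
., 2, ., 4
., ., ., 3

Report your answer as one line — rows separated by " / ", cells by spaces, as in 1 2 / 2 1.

4 3 2 1 / 1 4 3 2 / 3 2 1 4 / 2 1 4 3

Cell (r2,c1): row 2 has {2,3,4}; column 1 has {4} → 1.
Cell (r3,c1): row 3 has {2,4}; column 1 has {1,4} → 3.
Cell (r3,c3): row 3 has {2,3,4}; column 3 has {2,3} → 1.
Cell (r4,c1): row 4 has {3}; column 1 has {1,3,4} → 2.
Cell (r4,c2): row 4 has {2,3}; column 2 has {2,3,4} → 1.
Cell (r4,c3): row 4 has {1,2,3}; column 3 has {1,2,3} → 4.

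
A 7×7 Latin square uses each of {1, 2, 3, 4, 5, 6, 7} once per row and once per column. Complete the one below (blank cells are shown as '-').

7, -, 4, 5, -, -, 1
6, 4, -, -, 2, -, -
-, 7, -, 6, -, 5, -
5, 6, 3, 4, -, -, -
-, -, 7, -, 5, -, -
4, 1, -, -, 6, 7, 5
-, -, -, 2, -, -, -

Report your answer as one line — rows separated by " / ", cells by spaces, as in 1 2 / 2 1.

7 2 4 5 3 6 1 / 6 4 5 7 2 1 3 / 3 7 1 6 4 5 2 / 5 6 3 4 1 2 7 / 2 3 7 1 5 4 6 / 4 1 2 3 6 7 5 / 1 5 6 2 7 3 4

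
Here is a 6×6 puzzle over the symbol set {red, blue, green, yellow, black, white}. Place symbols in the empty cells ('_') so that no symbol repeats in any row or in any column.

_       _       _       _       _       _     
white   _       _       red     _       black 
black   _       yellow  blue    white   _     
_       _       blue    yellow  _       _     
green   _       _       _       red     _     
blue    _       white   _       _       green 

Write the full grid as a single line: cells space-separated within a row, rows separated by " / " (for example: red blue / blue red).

yellow white red green black blue / white yellow green red blue black / black green yellow blue white red / red black blue yellow green white / green blue black white red yellow / blue red white black yellow green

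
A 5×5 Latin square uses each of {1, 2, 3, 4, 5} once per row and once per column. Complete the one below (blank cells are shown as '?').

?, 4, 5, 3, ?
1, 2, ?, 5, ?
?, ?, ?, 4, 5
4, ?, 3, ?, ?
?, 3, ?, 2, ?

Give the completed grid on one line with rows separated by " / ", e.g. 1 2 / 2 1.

2 4 5 3 1 / 1 2 4 5 3 / 3 1 2 4 5 / 4 5 3 1 2 / 5 3 1 2 4

(r1,c1) = 2
(r1,c5) = 1
(r2,c3) = 4
(r2,c5) = 3
(r3,c1) = 3
(r3,c2) = 1
(r3,c3) = 2
(r4,c2) = 5
(r4,c4) = 1
(r4,c5) = 2
(r5,c1) = 5
(r5,c3) = 1
(r5,c5) = 4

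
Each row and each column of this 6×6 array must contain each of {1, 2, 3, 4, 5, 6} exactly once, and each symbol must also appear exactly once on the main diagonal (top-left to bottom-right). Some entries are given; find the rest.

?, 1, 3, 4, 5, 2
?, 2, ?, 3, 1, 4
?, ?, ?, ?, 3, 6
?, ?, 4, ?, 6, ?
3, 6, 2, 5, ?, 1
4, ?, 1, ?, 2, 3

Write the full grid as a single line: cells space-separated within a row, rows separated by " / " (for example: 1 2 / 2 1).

6 1 3 4 5 2 / 5 2 6 3 1 4 / 1 4 5 2 3 6 / 2 3 4 1 6 5 / 3 6 2 5 4 1 / 4 5 1 6 2 3

At row 1, column 1: row 1 has {1,2,3,4,5}; column 1 has {3,4}; the diagonal has {2,3}; that leaves 6.
At row 2, column 1: row 2 has {1,2,3,4}; column 1 has {3,4,6}; that leaves 5.
At row 2, column 3: row 2 has {1,2,3,4,5}; column 3 has {1,2,3,4}; that leaves 6.
At row 3, column 3: row 3 has {3,6}; column 3 has {1,2,3,4,6}; the diagonal has {2,3,6}; that leaves 5.
At row 4, column 4: row 4 has {4,6}; column 4 has {3,4,5}; the diagonal has {2,3,5,6}; that leaves 1.
At row 4, column 6: row 4 has {1,4,6}; column 6 has {1,2,3,4,6}; that leaves 5.
At row 5, column 5: row 5 has {1,2,3,5,6}; column 5 has {1,2,3,5,6}; the diagonal has {1,2,3,5,6}; that leaves 4.
At row 6, column 2: row 6 has {1,2,3,4}; column 2 has {1,2,6}; that leaves 5.
At row 6, column 4: row 6 has {1,2,3,4,5}; column 4 has {1,3,4,5}; that leaves 6.
At row 3, column 2: row 3 has {3,5,6}; column 2 has {1,2,5,6}; that leaves 4.
At row 3, column 4: row 3 has {3,4,5,6}; column 4 has {1,3,4,5,6}; that leaves 2.
At row 4, column 1: row 4 has {1,4,5,6}; column 1 has {3,4,5,6}; that leaves 2.
At row 4, column 2: row 4 has {1,2,4,5,6}; column 2 has {1,2,4,5,6}; that leaves 3.
At row 3, column 1: row 3 has {2,3,4,5,6}; column 1 has {2,3,4,5,6}; that leaves 1.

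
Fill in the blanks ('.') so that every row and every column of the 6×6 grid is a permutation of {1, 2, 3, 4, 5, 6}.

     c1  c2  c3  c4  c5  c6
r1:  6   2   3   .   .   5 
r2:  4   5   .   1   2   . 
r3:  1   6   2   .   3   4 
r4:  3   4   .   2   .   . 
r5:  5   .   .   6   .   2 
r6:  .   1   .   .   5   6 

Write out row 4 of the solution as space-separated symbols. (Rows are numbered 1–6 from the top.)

3 4 5 2 6 1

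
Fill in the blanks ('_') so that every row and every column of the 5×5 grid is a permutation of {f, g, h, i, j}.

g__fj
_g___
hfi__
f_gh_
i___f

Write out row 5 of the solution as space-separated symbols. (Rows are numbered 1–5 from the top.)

i h j g f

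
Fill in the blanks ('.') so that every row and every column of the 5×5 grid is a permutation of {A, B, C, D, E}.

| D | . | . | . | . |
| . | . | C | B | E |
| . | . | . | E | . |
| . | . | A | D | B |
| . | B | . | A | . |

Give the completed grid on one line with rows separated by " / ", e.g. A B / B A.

D E B C A / A D C B E / B A D E C / E C A D B / C B E A D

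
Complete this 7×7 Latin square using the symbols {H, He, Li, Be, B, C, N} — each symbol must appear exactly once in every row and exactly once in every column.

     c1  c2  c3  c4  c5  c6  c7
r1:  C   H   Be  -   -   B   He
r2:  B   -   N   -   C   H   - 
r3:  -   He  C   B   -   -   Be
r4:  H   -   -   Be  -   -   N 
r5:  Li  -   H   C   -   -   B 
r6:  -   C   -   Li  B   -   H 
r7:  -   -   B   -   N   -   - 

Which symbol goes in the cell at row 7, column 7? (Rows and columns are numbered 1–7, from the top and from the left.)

(r1,c4) = N
(r1,c5) = Li
(r2,c4) = He
(r2,c7) = Li
(r3,c1) = N
(r3,c5) = H
(r3,c6) = Li
(r4,c5) = He
(r4,c6) = C
(r5,c5) = Be
(r6,c3) = He
(r7,c4) = H
(r7,c7) = C

C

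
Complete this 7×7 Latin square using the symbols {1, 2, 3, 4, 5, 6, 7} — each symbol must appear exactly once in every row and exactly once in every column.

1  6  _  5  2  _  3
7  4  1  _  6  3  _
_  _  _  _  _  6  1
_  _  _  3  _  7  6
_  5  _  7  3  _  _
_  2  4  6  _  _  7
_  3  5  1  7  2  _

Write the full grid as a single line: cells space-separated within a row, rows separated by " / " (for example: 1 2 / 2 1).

1 6 7 5 2 4 3 / 7 4 1 2 6 3 5 / 2 7 3 4 5 6 1 / 5 1 2 3 4 7 6 / 4 5 6 7 3 1 2 / 3 2 4 6 1 5 7 / 6 3 5 1 7 2 4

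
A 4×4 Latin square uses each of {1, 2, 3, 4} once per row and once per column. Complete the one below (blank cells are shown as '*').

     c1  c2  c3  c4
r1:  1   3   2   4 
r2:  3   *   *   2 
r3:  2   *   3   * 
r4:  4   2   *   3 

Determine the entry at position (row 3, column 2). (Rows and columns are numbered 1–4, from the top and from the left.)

(r3,c4): row 3 has {2,3}; column 4 has {2,3,4}, so it must be 1.
(r4,c3): row 4 has {2,3,4}; column 3 has {2,3}, so it must be 1.
(r2,c3): row 2 has {2,3}; column 3 has {1,2,3}, so it must be 4.
(r3,c2): row 3 has {1,2,3}; column 2 has {2,3}, so it must be 4.

4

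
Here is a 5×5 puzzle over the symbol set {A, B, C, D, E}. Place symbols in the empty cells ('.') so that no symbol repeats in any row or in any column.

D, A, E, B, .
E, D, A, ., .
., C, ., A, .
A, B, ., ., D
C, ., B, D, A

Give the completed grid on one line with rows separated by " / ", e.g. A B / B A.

row 1 has {A,B,D,E}; column 5 has {A,D} — only C is left for (r1,c5).
row 2 has {A,D,E}; column 4 has {A,B,D} — only C is left for (r2,c4).
row 2 has {A,C,D,E}; column 5 has {A,C,D} — only B is left for (r2,c5).
row 3 has {A,C}; column 1 has {A,C,D,E} — only B is left for (r3,c1).
row 3 has {A,B,C}; column 3 has {A,B,E} — only D is left for (r3,c3).
row 3 has {A,B,C,D}; column 5 has {A,B,C,D} — only E is left for (r3,c5).
row 4 has {A,B,D}; column 3 has {A,B,D,E} — only C is left for (r4,c3).
row 4 has {A,B,C,D}; column 4 has {A,B,C,D} — only E is left for (r4,c4).
row 5 has {A,B,C,D}; column 2 has {A,B,C,D} — only E is left for (r5,c2).

D A E B C / E D A C B / B C D A E / A B C E D / C E B D A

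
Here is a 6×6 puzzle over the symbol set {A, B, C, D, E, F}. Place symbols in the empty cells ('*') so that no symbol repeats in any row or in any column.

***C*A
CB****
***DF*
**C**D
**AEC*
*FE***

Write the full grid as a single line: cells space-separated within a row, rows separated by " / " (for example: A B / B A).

B E F C D A / C B D A E F / A C B D F E / E A C F B D / F D A E C B / D F E B A C

row 3 has {D,F}; column 3 has {A,C,E} — only B is left for (r3,c3).
row 5 has {A,C,E}; column 2 has {B,F} — only D is left for (r5,c2).
row 1 has {A,C}; column 2 has {B,D,F} — only E is left for (r1,c2).
row 4 has {C,D}; column 2 has {B,D,E,F} — only A is left for (r4,c2).
row 3 has {B,D,F}; column 2 has {A,B,D,E,F} — only C is left for (r3,c2).
row 3 has {B,C,D,F}; column 6 has {A,D} — only E is left for (r3,c6).
row 2 has {B,C}; column 6 has {A,D,E} — only F is left for (r2,c6).
row 3 has {B,C,D,E,F}; column 1 has {C} — only A is left for (r3,c1).
row 5 has {A,C,D,E}; column 6 has {A,D,E,F} — only B is left for (r5,c6).
row 6 has {E,F}; column 6 has {A,B,D,E,F} — only C is left for (r6,c6).
row 2 has {B,C,F}; column 3 has {A,B,C,E} — only D is left for (r2,c3).
row 2 has {B,C,D,F}; column 4 has {C,D,E} — only A is left for (r2,c4).
row 2 has {A,B,C,D,F}; column 5 has {C,F} — only E is left for (r2,c5).
row 4 has {A,C,D}; column 5 has {C,E,F} — only B is left for (r4,c5).
row 5 has {A,B,C,D,E}; column 1 has {A,C} — only F is left for (r5,c1).
row 6 has {C,E,F}; column 4 has {A,C,D,E} — only B is left for (r6,c4).
row 1 has {A,C,E}; column 3 has {A,B,C,D,E} — only F is left for (r1,c3).
row 1 has {A,C,E,F}; column 5 has {B,C,E,F} — only D is left for (r1,c5).
row 4 has {A,B,C,D}; column 1 has {A,C,F} — only E is left for (r4,c1).
row 4 has {A,B,C,D,E}; column 4 has {A,B,C,D,E} — only F is left for (r4,c4).
row 6 has {B,C,E,F}; column 1 has {A,C,E,F} — only D is left for (r6,c1).
row 6 has {B,C,D,E,F}; column 5 has {B,C,D,E,F} — only A is left for (r6,c5).
row 1 has {A,C,D,E,F}; column 1 has {A,C,D,E,F} — only B is left for (r1,c1).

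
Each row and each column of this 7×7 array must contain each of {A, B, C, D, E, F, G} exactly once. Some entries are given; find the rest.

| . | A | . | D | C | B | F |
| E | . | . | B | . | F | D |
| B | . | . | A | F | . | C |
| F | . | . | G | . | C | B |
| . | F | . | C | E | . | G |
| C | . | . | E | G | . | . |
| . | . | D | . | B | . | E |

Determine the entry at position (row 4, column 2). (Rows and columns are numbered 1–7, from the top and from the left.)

E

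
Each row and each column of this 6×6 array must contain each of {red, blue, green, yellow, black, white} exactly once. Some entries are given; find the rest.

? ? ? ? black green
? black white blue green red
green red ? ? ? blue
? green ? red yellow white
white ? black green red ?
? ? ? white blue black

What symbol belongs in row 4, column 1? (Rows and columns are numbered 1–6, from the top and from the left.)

black

(r1,c4) = yellow
(r2,c1) = yellow
(r3,c3) = yellow
(r3,c4) = black
(r3,c5) = white
(r4,c3) = blue
(r5,c6) = yellow
(r6,c1) = red
(r6,c2) = yellow
(r6,c3) = green
(r1,c1) = blue
(r1,c2) = white
(r1,c3) = red
(r4,c1) = black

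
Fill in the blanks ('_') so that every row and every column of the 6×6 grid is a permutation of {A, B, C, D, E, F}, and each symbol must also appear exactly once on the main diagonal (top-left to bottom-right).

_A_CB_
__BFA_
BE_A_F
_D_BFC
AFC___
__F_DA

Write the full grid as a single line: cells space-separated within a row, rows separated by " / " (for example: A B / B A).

F A E C B D / D C B F A E / B E D A C F / E D A B F C / A F C D E B / C B F E D A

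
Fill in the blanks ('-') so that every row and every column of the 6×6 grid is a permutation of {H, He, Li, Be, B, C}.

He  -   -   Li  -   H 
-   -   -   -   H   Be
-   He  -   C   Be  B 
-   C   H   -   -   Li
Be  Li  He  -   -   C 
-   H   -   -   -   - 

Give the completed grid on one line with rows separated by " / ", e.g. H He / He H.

He Be B Li C H / Li B C He H Be / H He Li C Be B / B C H Be He Li / Be Li He H B C / C H Be B Li He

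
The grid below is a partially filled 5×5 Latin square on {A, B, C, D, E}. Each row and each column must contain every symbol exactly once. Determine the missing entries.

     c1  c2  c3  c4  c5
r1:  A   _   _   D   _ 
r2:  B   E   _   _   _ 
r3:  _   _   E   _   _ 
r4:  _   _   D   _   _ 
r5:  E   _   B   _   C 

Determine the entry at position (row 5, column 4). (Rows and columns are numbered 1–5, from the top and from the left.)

row 1 has {A,D}; column 3 has {B,D,E} — only C is left for (r1,c3).
row 2 has {B,E}; column 3 has {B,C,D,E} — only A is left for (r2,c3).
row 2 has {A,B,E}; column 4 has {D} — only C is left for (r2,c4).
row 2 has {A,B,C,E}; column 5 has {C} — only D is left for (r2,c5).
row 4 has {D}; column 1 has {A,B,E} — only C is left for (r4,c1).
row 5 has {B,C,E}; column 4 has {C,D} — only A is left for (r5,c4).

A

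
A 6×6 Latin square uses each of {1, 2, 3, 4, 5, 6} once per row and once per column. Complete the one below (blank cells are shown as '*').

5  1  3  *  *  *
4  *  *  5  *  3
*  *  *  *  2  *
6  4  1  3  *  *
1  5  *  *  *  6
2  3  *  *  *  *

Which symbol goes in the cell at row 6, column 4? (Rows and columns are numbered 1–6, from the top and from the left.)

6

(r3,c1) = 3
(r3,c2) = 6
(r4,c5) = 5
(r4,c6) = 2
(r1,c6) = 4
(r2,c2) = 2
(r2,c3) = 6
(r2,c5) = 1
(r1,c5) = 6
(r6,c5) = 4
(r1,c4) = 2
(r5,c4) = 4
(r5,c5) = 3
(r6,c3) = 5
(r6,c6) = 1
(r3,c3) = 4
(r3,c4) = 1
(r3,c6) = 5
(r5,c3) = 2
(r6,c4) = 6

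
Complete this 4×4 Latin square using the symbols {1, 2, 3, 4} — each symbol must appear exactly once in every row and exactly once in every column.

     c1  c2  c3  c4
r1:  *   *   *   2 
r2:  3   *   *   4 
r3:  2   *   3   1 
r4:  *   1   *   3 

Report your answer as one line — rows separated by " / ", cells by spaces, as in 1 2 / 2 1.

1 3 4 2 / 3 2 1 4 / 2 4 3 1 / 4 1 2 3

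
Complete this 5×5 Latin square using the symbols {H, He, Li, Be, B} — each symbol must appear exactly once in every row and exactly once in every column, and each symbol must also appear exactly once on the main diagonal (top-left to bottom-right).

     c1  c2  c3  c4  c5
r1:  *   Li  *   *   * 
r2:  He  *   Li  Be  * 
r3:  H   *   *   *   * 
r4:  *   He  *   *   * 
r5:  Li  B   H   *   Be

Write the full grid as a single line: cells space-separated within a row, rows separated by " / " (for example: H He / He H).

B Li Be H He / He H Li Be B / H Be He B Li / Be He B Li H / Li B H He Be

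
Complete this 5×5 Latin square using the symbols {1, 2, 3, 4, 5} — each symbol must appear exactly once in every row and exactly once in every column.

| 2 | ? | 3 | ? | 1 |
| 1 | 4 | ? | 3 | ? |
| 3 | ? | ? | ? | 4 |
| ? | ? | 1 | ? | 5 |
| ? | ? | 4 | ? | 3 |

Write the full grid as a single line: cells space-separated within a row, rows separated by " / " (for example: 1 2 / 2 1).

2 5 3 4 1 / 1 4 5 3 2 / 3 1 2 5 4 / 4 3 1 2 5 / 5 2 4 1 3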